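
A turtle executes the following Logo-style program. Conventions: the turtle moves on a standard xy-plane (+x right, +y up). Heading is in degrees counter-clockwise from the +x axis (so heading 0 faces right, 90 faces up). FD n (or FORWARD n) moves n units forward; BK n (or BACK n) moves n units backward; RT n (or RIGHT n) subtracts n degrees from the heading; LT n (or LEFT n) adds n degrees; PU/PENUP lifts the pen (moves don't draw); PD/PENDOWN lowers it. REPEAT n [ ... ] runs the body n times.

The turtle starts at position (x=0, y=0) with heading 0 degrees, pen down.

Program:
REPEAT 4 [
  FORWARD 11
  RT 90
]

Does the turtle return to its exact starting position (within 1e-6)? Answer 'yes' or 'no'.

Executing turtle program step by step:
Start: pos=(0,0), heading=0, pen down
REPEAT 4 [
  -- iteration 1/4 --
  FD 11: (0,0) -> (11,0) [heading=0, draw]
  RT 90: heading 0 -> 270
  -- iteration 2/4 --
  FD 11: (11,0) -> (11,-11) [heading=270, draw]
  RT 90: heading 270 -> 180
  -- iteration 3/4 --
  FD 11: (11,-11) -> (0,-11) [heading=180, draw]
  RT 90: heading 180 -> 90
  -- iteration 4/4 --
  FD 11: (0,-11) -> (0,0) [heading=90, draw]
  RT 90: heading 90 -> 0
]
Final: pos=(0,0), heading=0, 4 segment(s) drawn

Start position: (0, 0)
Final position: (0, 0)
Distance = 0; < 1e-6 -> CLOSED

Answer: yes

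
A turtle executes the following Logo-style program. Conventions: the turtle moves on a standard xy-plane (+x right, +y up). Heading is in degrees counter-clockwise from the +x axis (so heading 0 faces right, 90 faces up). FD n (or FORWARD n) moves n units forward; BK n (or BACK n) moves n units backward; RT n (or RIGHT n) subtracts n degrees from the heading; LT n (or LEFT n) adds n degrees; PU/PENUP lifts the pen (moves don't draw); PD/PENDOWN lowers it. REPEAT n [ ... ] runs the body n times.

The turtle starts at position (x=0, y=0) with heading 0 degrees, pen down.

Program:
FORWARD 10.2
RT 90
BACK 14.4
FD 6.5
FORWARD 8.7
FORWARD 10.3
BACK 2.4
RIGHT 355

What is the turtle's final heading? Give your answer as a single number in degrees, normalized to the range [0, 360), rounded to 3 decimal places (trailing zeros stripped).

Answer: 275

Derivation:
Executing turtle program step by step:
Start: pos=(0,0), heading=0, pen down
FD 10.2: (0,0) -> (10.2,0) [heading=0, draw]
RT 90: heading 0 -> 270
BK 14.4: (10.2,0) -> (10.2,14.4) [heading=270, draw]
FD 6.5: (10.2,14.4) -> (10.2,7.9) [heading=270, draw]
FD 8.7: (10.2,7.9) -> (10.2,-0.8) [heading=270, draw]
FD 10.3: (10.2,-0.8) -> (10.2,-11.1) [heading=270, draw]
BK 2.4: (10.2,-11.1) -> (10.2,-8.7) [heading=270, draw]
RT 355: heading 270 -> 275
Final: pos=(10.2,-8.7), heading=275, 6 segment(s) drawn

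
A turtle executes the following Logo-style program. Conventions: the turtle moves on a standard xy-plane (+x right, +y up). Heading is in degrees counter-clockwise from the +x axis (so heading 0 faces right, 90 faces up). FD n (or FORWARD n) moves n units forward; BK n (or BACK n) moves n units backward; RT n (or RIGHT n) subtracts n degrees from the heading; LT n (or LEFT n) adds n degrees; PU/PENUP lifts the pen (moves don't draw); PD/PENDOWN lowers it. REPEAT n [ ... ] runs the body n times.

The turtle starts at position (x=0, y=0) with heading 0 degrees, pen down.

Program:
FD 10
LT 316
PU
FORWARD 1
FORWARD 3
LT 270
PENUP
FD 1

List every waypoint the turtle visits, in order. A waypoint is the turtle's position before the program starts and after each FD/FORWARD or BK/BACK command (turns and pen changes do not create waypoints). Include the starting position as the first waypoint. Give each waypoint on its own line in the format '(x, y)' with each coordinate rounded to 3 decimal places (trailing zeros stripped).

Answer: (0, 0)
(10, 0)
(10.719, -0.695)
(12.877, -2.779)
(12.183, -3.498)

Derivation:
Executing turtle program step by step:
Start: pos=(0,0), heading=0, pen down
FD 10: (0,0) -> (10,0) [heading=0, draw]
LT 316: heading 0 -> 316
PU: pen up
FD 1: (10,0) -> (10.719,-0.695) [heading=316, move]
FD 3: (10.719,-0.695) -> (12.877,-2.779) [heading=316, move]
LT 270: heading 316 -> 226
PU: pen up
FD 1: (12.877,-2.779) -> (12.183,-3.498) [heading=226, move]
Final: pos=(12.183,-3.498), heading=226, 1 segment(s) drawn
Waypoints (5 total):
(0, 0)
(10, 0)
(10.719, -0.695)
(12.877, -2.779)
(12.183, -3.498)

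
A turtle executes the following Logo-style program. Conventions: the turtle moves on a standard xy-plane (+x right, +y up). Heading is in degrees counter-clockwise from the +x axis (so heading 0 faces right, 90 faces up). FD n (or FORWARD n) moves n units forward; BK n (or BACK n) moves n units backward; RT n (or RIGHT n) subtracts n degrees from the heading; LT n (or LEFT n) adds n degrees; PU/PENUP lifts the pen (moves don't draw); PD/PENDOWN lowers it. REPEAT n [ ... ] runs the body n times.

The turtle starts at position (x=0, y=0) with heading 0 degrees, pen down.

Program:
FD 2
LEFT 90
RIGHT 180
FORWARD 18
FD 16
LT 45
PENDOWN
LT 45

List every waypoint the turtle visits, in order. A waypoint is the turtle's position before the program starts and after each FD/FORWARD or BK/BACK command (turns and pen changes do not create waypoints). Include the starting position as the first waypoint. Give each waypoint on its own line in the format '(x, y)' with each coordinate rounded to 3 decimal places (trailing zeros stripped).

Answer: (0, 0)
(2, 0)
(2, -18)
(2, -34)

Derivation:
Executing turtle program step by step:
Start: pos=(0,0), heading=0, pen down
FD 2: (0,0) -> (2,0) [heading=0, draw]
LT 90: heading 0 -> 90
RT 180: heading 90 -> 270
FD 18: (2,0) -> (2,-18) [heading=270, draw]
FD 16: (2,-18) -> (2,-34) [heading=270, draw]
LT 45: heading 270 -> 315
PD: pen down
LT 45: heading 315 -> 0
Final: pos=(2,-34), heading=0, 3 segment(s) drawn
Waypoints (4 total):
(0, 0)
(2, 0)
(2, -18)
(2, -34)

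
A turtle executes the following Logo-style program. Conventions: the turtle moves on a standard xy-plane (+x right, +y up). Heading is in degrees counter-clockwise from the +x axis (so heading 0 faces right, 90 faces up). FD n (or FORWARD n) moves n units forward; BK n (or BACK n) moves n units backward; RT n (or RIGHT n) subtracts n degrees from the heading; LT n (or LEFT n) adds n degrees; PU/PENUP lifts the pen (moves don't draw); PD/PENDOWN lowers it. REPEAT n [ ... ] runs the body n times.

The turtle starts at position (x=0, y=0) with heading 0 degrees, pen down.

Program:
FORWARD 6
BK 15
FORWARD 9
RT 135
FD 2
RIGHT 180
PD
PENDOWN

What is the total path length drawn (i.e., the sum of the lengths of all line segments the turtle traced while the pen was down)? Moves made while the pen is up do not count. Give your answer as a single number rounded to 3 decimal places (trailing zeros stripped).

Executing turtle program step by step:
Start: pos=(0,0), heading=0, pen down
FD 6: (0,0) -> (6,0) [heading=0, draw]
BK 15: (6,0) -> (-9,0) [heading=0, draw]
FD 9: (-9,0) -> (0,0) [heading=0, draw]
RT 135: heading 0 -> 225
FD 2: (0,0) -> (-1.414,-1.414) [heading=225, draw]
RT 180: heading 225 -> 45
PD: pen down
PD: pen down
Final: pos=(-1.414,-1.414), heading=45, 4 segment(s) drawn

Segment lengths:
  seg 1: (0,0) -> (6,0), length = 6
  seg 2: (6,0) -> (-9,0), length = 15
  seg 3: (-9,0) -> (0,0), length = 9
  seg 4: (0,0) -> (-1.414,-1.414), length = 2
Total = 32

Answer: 32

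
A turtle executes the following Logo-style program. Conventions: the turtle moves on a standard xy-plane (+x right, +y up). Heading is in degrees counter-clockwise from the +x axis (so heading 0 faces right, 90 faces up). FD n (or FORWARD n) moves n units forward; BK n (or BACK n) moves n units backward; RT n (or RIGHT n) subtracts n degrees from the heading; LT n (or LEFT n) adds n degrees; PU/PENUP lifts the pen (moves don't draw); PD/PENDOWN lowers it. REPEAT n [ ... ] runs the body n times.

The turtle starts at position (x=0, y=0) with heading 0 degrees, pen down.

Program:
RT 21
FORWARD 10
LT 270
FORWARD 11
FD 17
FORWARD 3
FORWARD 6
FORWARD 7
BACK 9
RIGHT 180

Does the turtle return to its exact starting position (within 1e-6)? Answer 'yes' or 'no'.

Answer: no

Derivation:
Executing turtle program step by step:
Start: pos=(0,0), heading=0, pen down
RT 21: heading 0 -> 339
FD 10: (0,0) -> (9.336,-3.584) [heading=339, draw]
LT 270: heading 339 -> 249
FD 11: (9.336,-3.584) -> (5.394,-13.853) [heading=249, draw]
FD 17: (5.394,-13.853) -> (-0.698,-29.724) [heading=249, draw]
FD 3: (-0.698,-29.724) -> (-1.774,-32.525) [heading=249, draw]
FD 6: (-1.774,-32.525) -> (-3.924,-38.126) [heading=249, draw]
FD 7: (-3.924,-38.126) -> (-6.432,-44.661) [heading=249, draw]
BK 9: (-6.432,-44.661) -> (-3.207,-36.259) [heading=249, draw]
RT 180: heading 249 -> 69
Final: pos=(-3.207,-36.259), heading=69, 7 segment(s) drawn

Start position: (0, 0)
Final position: (-3.207, -36.259)
Distance = 36.401; >= 1e-6 -> NOT closed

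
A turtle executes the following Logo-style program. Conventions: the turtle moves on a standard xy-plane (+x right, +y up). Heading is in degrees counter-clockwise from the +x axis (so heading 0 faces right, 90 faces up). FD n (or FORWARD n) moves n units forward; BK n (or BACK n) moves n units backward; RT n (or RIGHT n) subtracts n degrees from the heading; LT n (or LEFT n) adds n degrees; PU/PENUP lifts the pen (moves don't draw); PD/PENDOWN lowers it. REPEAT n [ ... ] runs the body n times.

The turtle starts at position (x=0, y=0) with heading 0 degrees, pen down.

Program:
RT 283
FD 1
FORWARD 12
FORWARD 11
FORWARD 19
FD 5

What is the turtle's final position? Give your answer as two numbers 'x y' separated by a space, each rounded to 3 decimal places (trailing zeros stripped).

Answer: 10.798 46.77

Derivation:
Executing turtle program step by step:
Start: pos=(0,0), heading=0, pen down
RT 283: heading 0 -> 77
FD 1: (0,0) -> (0.225,0.974) [heading=77, draw]
FD 12: (0.225,0.974) -> (2.924,12.667) [heading=77, draw]
FD 11: (2.924,12.667) -> (5.399,23.385) [heading=77, draw]
FD 19: (5.399,23.385) -> (9.673,41.898) [heading=77, draw]
FD 5: (9.673,41.898) -> (10.798,46.77) [heading=77, draw]
Final: pos=(10.798,46.77), heading=77, 5 segment(s) drawn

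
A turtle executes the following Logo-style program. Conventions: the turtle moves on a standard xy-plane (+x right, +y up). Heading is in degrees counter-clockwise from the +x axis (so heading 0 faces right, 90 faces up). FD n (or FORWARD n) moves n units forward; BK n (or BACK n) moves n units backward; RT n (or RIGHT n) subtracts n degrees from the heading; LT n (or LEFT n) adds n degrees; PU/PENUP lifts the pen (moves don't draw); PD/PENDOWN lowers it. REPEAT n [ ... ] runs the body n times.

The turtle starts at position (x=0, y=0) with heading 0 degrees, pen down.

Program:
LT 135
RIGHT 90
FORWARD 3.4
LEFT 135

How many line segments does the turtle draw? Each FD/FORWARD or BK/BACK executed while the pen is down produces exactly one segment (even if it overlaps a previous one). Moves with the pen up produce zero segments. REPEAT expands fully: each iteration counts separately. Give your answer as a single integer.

Executing turtle program step by step:
Start: pos=(0,0), heading=0, pen down
LT 135: heading 0 -> 135
RT 90: heading 135 -> 45
FD 3.4: (0,0) -> (2.404,2.404) [heading=45, draw]
LT 135: heading 45 -> 180
Final: pos=(2.404,2.404), heading=180, 1 segment(s) drawn
Segments drawn: 1

Answer: 1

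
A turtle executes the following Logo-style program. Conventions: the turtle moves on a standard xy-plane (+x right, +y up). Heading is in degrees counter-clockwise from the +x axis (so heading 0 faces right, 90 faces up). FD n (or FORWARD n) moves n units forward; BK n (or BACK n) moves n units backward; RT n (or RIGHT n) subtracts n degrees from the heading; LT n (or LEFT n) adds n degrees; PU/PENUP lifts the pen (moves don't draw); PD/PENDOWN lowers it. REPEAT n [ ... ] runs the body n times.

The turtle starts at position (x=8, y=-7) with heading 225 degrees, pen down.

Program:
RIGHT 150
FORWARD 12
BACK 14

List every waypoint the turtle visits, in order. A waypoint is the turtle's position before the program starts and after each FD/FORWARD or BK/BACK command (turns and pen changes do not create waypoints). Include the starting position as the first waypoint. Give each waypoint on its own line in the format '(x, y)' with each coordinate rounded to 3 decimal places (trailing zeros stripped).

Answer: (8, -7)
(11.106, 4.591)
(7.482, -8.932)

Derivation:
Executing turtle program step by step:
Start: pos=(8,-7), heading=225, pen down
RT 150: heading 225 -> 75
FD 12: (8,-7) -> (11.106,4.591) [heading=75, draw]
BK 14: (11.106,4.591) -> (7.482,-8.932) [heading=75, draw]
Final: pos=(7.482,-8.932), heading=75, 2 segment(s) drawn
Waypoints (3 total):
(8, -7)
(11.106, 4.591)
(7.482, -8.932)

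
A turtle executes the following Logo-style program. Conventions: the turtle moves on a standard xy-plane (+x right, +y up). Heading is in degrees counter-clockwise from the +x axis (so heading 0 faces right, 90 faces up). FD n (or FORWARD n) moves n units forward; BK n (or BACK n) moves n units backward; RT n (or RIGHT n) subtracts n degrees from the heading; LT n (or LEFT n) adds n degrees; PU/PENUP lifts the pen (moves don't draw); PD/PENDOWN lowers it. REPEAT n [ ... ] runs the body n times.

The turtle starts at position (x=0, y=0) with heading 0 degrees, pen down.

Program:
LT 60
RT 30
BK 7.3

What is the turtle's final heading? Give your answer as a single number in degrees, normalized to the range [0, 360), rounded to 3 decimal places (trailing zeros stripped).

Executing turtle program step by step:
Start: pos=(0,0), heading=0, pen down
LT 60: heading 0 -> 60
RT 30: heading 60 -> 30
BK 7.3: (0,0) -> (-6.322,-3.65) [heading=30, draw]
Final: pos=(-6.322,-3.65), heading=30, 1 segment(s) drawn

Answer: 30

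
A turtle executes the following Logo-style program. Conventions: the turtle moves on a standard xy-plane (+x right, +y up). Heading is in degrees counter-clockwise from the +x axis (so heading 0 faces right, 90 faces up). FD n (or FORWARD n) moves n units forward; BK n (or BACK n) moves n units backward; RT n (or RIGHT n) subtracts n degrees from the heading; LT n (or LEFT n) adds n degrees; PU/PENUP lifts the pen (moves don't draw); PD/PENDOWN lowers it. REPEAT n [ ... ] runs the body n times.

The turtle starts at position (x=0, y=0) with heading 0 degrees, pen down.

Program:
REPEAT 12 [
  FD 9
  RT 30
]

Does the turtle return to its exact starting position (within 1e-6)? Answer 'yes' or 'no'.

Answer: yes

Derivation:
Executing turtle program step by step:
Start: pos=(0,0), heading=0, pen down
REPEAT 12 [
  -- iteration 1/12 --
  FD 9: (0,0) -> (9,0) [heading=0, draw]
  RT 30: heading 0 -> 330
  -- iteration 2/12 --
  FD 9: (9,0) -> (16.794,-4.5) [heading=330, draw]
  RT 30: heading 330 -> 300
  -- iteration 3/12 --
  FD 9: (16.794,-4.5) -> (21.294,-12.294) [heading=300, draw]
  RT 30: heading 300 -> 270
  -- iteration 4/12 --
  FD 9: (21.294,-12.294) -> (21.294,-21.294) [heading=270, draw]
  RT 30: heading 270 -> 240
  -- iteration 5/12 --
  FD 9: (21.294,-21.294) -> (16.794,-29.088) [heading=240, draw]
  RT 30: heading 240 -> 210
  -- iteration 6/12 --
  FD 9: (16.794,-29.088) -> (9,-33.588) [heading=210, draw]
  RT 30: heading 210 -> 180
  -- iteration 7/12 --
  FD 9: (9,-33.588) -> (0,-33.588) [heading=180, draw]
  RT 30: heading 180 -> 150
  -- iteration 8/12 --
  FD 9: (0,-33.588) -> (-7.794,-29.088) [heading=150, draw]
  RT 30: heading 150 -> 120
  -- iteration 9/12 --
  FD 9: (-7.794,-29.088) -> (-12.294,-21.294) [heading=120, draw]
  RT 30: heading 120 -> 90
  -- iteration 10/12 --
  FD 9: (-12.294,-21.294) -> (-12.294,-12.294) [heading=90, draw]
  RT 30: heading 90 -> 60
  -- iteration 11/12 --
  FD 9: (-12.294,-12.294) -> (-7.794,-4.5) [heading=60, draw]
  RT 30: heading 60 -> 30
  -- iteration 12/12 --
  FD 9: (-7.794,-4.5) -> (0,0) [heading=30, draw]
  RT 30: heading 30 -> 0
]
Final: pos=(0,0), heading=0, 12 segment(s) drawn

Start position: (0, 0)
Final position: (0, 0)
Distance = 0; < 1e-6 -> CLOSED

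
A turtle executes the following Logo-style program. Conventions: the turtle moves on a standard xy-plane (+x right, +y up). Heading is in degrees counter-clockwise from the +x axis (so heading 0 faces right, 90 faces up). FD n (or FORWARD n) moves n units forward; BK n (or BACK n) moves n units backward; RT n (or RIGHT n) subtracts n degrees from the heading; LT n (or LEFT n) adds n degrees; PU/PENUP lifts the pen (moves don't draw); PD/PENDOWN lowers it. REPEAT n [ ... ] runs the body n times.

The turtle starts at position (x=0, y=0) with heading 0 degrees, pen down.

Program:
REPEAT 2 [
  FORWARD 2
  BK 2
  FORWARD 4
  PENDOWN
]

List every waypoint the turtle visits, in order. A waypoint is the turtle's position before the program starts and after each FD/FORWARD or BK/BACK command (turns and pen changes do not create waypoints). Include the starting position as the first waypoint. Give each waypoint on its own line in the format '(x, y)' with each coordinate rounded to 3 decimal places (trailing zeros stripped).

Answer: (0, 0)
(2, 0)
(0, 0)
(4, 0)
(6, 0)
(4, 0)
(8, 0)

Derivation:
Executing turtle program step by step:
Start: pos=(0,0), heading=0, pen down
REPEAT 2 [
  -- iteration 1/2 --
  FD 2: (0,0) -> (2,0) [heading=0, draw]
  BK 2: (2,0) -> (0,0) [heading=0, draw]
  FD 4: (0,0) -> (4,0) [heading=0, draw]
  PD: pen down
  -- iteration 2/2 --
  FD 2: (4,0) -> (6,0) [heading=0, draw]
  BK 2: (6,0) -> (4,0) [heading=0, draw]
  FD 4: (4,0) -> (8,0) [heading=0, draw]
  PD: pen down
]
Final: pos=(8,0), heading=0, 6 segment(s) drawn
Waypoints (7 total):
(0, 0)
(2, 0)
(0, 0)
(4, 0)
(6, 0)
(4, 0)
(8, 0)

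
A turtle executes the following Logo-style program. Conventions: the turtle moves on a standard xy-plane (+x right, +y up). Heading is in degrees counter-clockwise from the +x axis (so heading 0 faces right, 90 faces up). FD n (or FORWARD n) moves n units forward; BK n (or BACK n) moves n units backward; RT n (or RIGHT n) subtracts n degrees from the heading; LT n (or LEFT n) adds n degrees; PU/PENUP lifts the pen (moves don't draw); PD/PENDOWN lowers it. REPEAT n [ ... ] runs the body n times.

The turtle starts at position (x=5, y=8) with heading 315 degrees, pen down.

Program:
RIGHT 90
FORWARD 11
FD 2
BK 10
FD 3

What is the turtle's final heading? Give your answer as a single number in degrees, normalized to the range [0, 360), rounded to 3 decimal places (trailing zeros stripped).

Executing turtle program step by step:
Start: pos=(5,8), heading=315, pen down
RT 90: heading 315 -> 225
FD 11: (5,8) -> (-2.778,0.222) [heading=225, draw]
FD 2: (-2.778,0.222) -> (-4.192,-1.192) [heading=225, draw]
BK 10: (-4.192,-1.192) -> (2.879,5.879) [heading=225, draw]
FD 3: (2.879,5.879) -> (0.757,3.757) [heading=225, draw]
Final: pos=(0.757,3.757), heading=225, 4 segment(s) drawn

Answer: 225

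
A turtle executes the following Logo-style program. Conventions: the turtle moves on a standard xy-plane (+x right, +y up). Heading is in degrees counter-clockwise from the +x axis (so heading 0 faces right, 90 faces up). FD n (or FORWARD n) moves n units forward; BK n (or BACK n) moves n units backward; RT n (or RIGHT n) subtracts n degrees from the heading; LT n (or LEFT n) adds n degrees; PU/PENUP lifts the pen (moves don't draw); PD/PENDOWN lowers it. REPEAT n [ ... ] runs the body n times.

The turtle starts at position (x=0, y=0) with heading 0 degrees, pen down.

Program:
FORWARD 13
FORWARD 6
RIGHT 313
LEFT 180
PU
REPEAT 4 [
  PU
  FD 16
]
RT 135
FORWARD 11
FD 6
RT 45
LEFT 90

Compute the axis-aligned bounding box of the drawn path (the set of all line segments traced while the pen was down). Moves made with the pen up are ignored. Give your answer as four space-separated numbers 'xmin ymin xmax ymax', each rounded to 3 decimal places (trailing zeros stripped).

Executing turtle program step by step:
Start: pos=(0,0), heading=0, pen down
FD 13: (0,0) -> (13,0) [heading=0, draw]
FD 6: (13,0) -> (19,0) [heading=0, draw]
RT 313: heading 0 -> 47
LT 180: heading 47 -> 227
PU: pen up
REPEAT 4 [
  -- iteration 1/4 --
  PU: pen up
  FD 16: (19,0) -> (8.088,-11.702) [heading=227, move]
  -- iteration 2/4 --
  PU: pen up
  FD 16: (8.088,-11.702) -> (-2.824,-23.403) [heading=227, move]
  -- iteration 3/4 --
  PU: pen up
  FD 16: (-2.824,-23.403) -> (-13.736,-35.105) [heading=227, move]
  -- iteration 4/4 --
  PU: pen up
  FD 16: (-13.736,-35.105) -> (-24.648,-46.807) [heading=227, move]
]
RT 135: heading 227 -> 92
FD 11: (-24.648,-46.807) -> (-25.032,-35.813) [heading=92, move]
FD 6: (-25.032,-35.813) -> (-25.241,-29.817) [heading=92, move]
RT 45: heading 92 -> 47
LT 90: heading 47 -> 137
Final: pos=(-25.241,-29.817), heading=137, 2 segment(s) drawn

Segment endpoints: x in {0, 13, 19}, y in {0}
xmin=0, ymin=0, xmax=19, ymax=0

Answer: 0 0 19 0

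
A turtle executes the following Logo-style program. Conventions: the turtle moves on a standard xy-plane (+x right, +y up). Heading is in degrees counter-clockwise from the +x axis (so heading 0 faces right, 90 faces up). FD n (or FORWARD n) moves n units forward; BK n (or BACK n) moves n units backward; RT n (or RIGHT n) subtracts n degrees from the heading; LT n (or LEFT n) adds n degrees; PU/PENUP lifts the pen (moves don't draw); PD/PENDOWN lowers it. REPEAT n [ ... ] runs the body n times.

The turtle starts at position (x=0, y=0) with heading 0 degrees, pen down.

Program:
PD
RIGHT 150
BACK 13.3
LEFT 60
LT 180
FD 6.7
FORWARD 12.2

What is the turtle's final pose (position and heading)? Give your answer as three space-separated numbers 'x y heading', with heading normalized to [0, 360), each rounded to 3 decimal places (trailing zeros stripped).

Answer: 11.518 25.55 90

Derivation:
Executing turtle program step by step:
Start: pos=(0,0), heading=0, pen down
PD: pen down
RT 150: heading 0 -> 210
BK 13.3: (0,0) -> (11.518,6.65) [heading=210, draw]
LT 60: heading 210 -> 270
LT 180: heading 270 -> 90
FD 6.7: (11.518,6.65) -> (11.518,13.35) [heading=90, draw]
FD 12.2: (11.518,13.35) -> (11.518,25.55) [heading=90, draw]
Final: pos=(11.518,25.55), heading=90, 3 segment(s) drawn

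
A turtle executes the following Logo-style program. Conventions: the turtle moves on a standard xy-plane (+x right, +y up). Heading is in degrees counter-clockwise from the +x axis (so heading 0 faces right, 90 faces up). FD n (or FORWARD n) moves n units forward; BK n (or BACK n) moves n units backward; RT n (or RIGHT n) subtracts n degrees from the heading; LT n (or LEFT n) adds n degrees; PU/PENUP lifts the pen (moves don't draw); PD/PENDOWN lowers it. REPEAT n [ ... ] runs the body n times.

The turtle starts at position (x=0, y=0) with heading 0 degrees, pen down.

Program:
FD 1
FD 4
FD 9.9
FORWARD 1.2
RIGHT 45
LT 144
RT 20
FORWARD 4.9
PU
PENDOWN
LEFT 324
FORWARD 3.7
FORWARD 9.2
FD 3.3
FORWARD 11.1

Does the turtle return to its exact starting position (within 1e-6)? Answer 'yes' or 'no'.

Answer: no

Derivation:
Executing turtle program step by step:
Start: pos=(0,0), heading=0, pen down
FD 1: (0,0) -> (1,0) [heading=0, draw]
FD 4: (1,0) -> (5,0) [heading=0, draw]
FD 9.9: (5,0) -> (14.9,0) [heading=0, draw]
FD 1.2: (14.9,0) -> (16.1,0) [heading=0, draw]
RT 45: heading 0 -> 315
LT 144: heading 315 -> 99
RT 20: heading 99 -> 79
FD 4.9: (16.1,0) -> (17.035,4.81) [heading=79, draw]
PU: pen up
PD: pen down
LT 324: heading 79 -> 43
FD 3.7: (17.035,4.81) -> (19.741,7.333) [heading=43, draw]
FD 9.2: (19.741,7.333) -> (26.469,13.608) [heading=43, draw]
FD 3.3: (26.469,13.608) -> (28.883,15.858) [heading=43, draw]
FD 11.1: (28.883,15.858) -> (37.001,23.429) [heading=43, draw]
Final: pos=(37.001,23.429), heading=43, 9 segment(s) drawn

Start position: (0, 0)
Final position: (37.001, 23.429)
Distance = 43.795; >= 1e-6 -> NOT closed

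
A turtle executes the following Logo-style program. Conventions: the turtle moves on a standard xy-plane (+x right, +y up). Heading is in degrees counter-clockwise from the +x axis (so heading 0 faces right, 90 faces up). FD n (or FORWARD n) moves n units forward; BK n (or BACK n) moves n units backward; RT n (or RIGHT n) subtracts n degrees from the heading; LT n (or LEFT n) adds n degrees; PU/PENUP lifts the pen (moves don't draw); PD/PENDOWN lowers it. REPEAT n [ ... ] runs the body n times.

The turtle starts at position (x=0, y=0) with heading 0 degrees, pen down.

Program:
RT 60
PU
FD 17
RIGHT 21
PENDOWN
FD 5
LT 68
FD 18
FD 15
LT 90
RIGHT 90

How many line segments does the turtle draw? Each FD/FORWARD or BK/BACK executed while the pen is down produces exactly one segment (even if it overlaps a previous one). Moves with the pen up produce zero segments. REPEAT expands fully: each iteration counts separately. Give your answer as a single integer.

Executing turtle program step by step:
Start: pos=(0,0), heading=0, pen down
RT 60: heading 0 -> 300
PU: pen up
FD 17: (0,0) -> (8.5,-14.722) [heading=300, move]
RT 21: heading 300 -> 279
PD: pen down
FD 5: (8.5,-14.722) -> (9.282,-19.661) [heading=279, draw]
LT 68: heading 279 -> 347
FD 18: (9.282,-19.661) -> (26.821,-23.71) [heading=347, draw]
FD 15: (26.821,-23.71) -> (41.436,-27.084) [heading=347, draw]
LT 90: heading 347 -> 77
RT 90: heading 77 -> 347
Final: pos=(41.436,-27.084), heading=347, 3 segment(s) drawn
Segments drawn: 3

Answer: 3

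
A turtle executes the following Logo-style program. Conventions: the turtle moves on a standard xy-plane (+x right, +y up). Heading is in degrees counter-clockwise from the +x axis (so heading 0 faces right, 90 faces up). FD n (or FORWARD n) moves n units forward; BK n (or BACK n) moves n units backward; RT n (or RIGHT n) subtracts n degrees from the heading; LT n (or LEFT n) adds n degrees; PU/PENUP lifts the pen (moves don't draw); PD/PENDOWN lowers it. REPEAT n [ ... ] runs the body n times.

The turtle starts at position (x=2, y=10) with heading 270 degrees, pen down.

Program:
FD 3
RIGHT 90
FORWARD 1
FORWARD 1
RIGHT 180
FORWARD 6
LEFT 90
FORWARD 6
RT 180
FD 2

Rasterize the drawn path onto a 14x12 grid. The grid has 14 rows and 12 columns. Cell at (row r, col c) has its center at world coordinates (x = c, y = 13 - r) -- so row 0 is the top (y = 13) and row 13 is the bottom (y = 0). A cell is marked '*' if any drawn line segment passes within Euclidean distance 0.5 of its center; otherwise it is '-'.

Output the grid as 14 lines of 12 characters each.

Segment 0: (2,10) -> (2,7)
Segment 1: (2,7) -> (1,7)
Segment 2: (1,7) -> (-0,7)
Segment 3: (-0,7) -> (6,7)
Segment 4: (6,7) -> (6,13)
Segment 5: (6,13) -> (6,11)

Answer: ------*-----
------*-----
------*-----
--*---*-----
--*---*-----
--*---*-----
*******-----
------------
------------
------------
------------
------------
------------
------------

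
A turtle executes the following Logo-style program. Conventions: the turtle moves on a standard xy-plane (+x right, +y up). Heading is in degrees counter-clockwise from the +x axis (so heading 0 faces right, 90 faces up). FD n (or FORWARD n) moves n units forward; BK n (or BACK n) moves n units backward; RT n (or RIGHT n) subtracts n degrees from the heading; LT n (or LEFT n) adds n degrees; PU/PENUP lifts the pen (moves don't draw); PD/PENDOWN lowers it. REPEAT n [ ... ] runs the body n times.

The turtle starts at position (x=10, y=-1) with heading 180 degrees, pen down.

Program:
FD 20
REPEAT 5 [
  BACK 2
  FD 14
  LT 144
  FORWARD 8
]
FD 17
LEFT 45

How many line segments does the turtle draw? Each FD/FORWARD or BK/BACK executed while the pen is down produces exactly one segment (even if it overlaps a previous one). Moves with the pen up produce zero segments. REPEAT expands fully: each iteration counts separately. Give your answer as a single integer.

Answer: 17

Derivation:
Executing turtle program step by step:
Start: pos=(10,-1), heading=180, pen down
FD 20: (10,-1) -> (-10,-1) [heading=180, draw]
REPEAT 5 [
  -- iteration 1/5 --
  BK 2: (-10,-1) -> (-8,-1) [heading=180, draw]
  FD 14: (-8,-1) -> (-22,-1) [heading=180, draw]
  LT 144: heading 180 -> 324
  FD 8: (-22,-1) -> (-15.528,-5.702) [heading=324, draw]
  -- iteration 2/5 --
  BK 2: (-15.528,-5.702) -> (-17.146,-4.527) [heading=324, draw]
  FD 14: (-17.146,-4.527) -> (-5.82,-12.756) [heading=324, draw]
  LT 144: heading 324 -> 108
  FD 8: (-5.82,-12.756) -> (-8.292,-5.147) [heading=108, draw]
  -- iteration 3/5 --
  BK 2: (-8.292,-5.147) -> (-7.674,-7.049) [heading=108, draw]
  FD 14: (-7.674,-7.049) -> (-12,6.265) [heading=108, draw]
  LT 144: heading 108 -> 252
  FD 8: (-12,6.265) -> (-14.472,-1.343) [heading=252, draw]
  -- iteration 4/5 --
  BK 2: (-14.472,-1.343) -> (-13.854,0.559) [heading=252, draw]
  FD 14: (-13.854,0.559) -> (-18.18,-12.756) [heading=252, draw]
  LT 144: heading 252 -> 36
  FD 8: (-18.18,-12.756) -> (-11.708,-8.053) [heading=36, draw]
  -- iteration 5/5 --
  BK 2: (-11.708,-8.053) -> (-13.326,-9.229) [heading=36, draw]
  FD 14: (-13.326,-9.229) -> (-2,-1) [heading=36, draw]
  LT 144: heading 36 -> 180
  FD 8: (-2,-1) -> (-10,-1) [heading=180, draw]
]
FD 17: (-10,-1) -> (-27,-1) [heading=180, draw]
LT 45: heading 180 -> 225
Final: pos=(-27,-1), heading=225, 17 segment(s) drawn
Segments drawn: 17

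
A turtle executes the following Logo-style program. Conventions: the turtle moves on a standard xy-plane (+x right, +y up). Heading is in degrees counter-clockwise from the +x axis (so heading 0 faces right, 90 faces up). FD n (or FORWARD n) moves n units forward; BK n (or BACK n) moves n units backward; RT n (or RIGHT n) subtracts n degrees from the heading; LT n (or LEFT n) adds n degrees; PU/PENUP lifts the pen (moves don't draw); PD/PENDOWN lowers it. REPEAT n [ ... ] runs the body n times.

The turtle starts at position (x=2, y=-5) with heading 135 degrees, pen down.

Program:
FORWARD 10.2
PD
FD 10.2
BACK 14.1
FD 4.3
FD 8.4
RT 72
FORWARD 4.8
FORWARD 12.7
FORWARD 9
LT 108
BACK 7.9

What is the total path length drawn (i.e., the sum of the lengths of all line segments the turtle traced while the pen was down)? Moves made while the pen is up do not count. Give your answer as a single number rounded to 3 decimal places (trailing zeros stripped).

Executing turtle program step by step:
Start: pos=(2,-5), heading=135, pen down
FD 10.2: (2,-5) -> (-5.212,2.212) [heading=135, draw]
PD: pen down
FD 10.2: (-5.212,2.212) -> (-12.425,9.425) [heading=135, draw]
BK 14.1: (-12.425,9.425) -> (-2.455,-0.545) [heading=135, draw]
FD 4.3: (-2.455,-0.545) -> (-5.495,2.495) [heading=135, draw]
FD 8.4: (-5.495,2.495) -> (-11.435,8.435) [heading=135, draw]
RT 72: heading 135 -> 63
FD 4.8: (-11.435,8.435) -> (-9.256,12.712) [heading=63, draw]
FD 12.7: (-9.256,12.712) -> (-3.49,24.028) [heading=63, draw]
FD 9: (-3.49,24.028) -> (0.596,32.047) [heading=63, draw]
LT 108: heading 63 -> 171
BK 7.9: (0.596,32.047) -> (8.398,30.811) [heading=171, draw]
Final: pos=(8.398,30.811), heading=171, 9 segment(s) drawn

Segment lengths:
  seg 1: (2,-5) -> (-5.212,2.212), length = 10.2
  seg 2: (-5.212,2.212) -> (-12.425,9.425), length = 10.2
  seg 3: (-12.425,9.425) -> (-2.455,-0.545), length = 14.1
  seg 4: (-2.455,-0.545) -> (-5.495,2.495), length = 4.3
  seg 5: (-5.495,2.495) -> (-11.435,8.435), length = 8.4
  seg 6: (-11.435,8.435) -> (-9.256,12.712), length = 4.8
  seg 7: (-9.256,12.712) -> (-3.49,24.028), length = 12.7
  seg 8: (-3.49,24.028) -> (0.596,32.047), length = 9
  seg 9: (0.596,32.047) -> (8.398,30.811), length = 7.9
Total = 81.6

Answer: 81.6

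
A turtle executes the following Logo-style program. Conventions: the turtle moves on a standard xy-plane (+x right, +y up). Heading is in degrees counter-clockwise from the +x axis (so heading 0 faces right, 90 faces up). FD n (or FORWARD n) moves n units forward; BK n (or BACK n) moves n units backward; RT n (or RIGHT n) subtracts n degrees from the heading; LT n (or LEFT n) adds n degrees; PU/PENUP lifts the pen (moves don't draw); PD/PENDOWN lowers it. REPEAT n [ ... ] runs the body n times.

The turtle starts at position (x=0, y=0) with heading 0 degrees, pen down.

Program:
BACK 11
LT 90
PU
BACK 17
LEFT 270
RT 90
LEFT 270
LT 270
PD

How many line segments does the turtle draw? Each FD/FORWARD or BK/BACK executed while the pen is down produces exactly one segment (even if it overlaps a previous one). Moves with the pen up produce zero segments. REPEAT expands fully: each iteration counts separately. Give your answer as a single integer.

Executing turtle program step by step:
Start: pos=(0,0), heading=0, pen down
BK 11: (0,0) -> (-11,0) [heading=0, draw]
LT 90: heading 0 -> 90
PU: pen up
BK 17: (-11,0) -> (-11,-17) [heading=90, move]
LT 270: heading 90 -> 0
RT 90: heading 0 -> 270
LT 270: heading 270 -> 180
LT 270: heading 180 -> 90
PD: pen down
Final: pos=(-11,-17), heading=90, 1 segment(s) drawn
Segments drawn: 1

Answer: 1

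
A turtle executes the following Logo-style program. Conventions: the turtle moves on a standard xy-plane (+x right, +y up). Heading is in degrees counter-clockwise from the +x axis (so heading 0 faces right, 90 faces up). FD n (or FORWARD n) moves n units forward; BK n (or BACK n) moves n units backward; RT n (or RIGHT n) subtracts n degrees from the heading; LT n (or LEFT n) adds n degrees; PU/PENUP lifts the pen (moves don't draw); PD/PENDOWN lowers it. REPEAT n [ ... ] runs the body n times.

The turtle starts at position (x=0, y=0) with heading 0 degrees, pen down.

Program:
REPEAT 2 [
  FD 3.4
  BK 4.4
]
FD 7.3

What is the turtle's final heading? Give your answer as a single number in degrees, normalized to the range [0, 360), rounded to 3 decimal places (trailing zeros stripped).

Answer: 0

Derivation:
Executing turtle program step by step:
Start: pos=(0,0), heading=0, pen down
REPEAT 2 [
  -- iteration 1/2 --
  FD 3.4: (0,0) -> (3.4,0) [heading=0, draw]
  BK 4.4: (3.4,0) -> (-1,0) [heading=0, draw]
  -- iteration 2/2 --
  FD 3.4: (-1,0) -> (2.4,0) [heading=0, draw]
  BK 4.4: (2.4,0) -> (-2,0) [heading=0, draw]
]
FD 7.3: (-2,0) -> (5.3,0) [heading=0, draw]
Final: pos=(5.3,0), heading=0, 5 segment(s) drawn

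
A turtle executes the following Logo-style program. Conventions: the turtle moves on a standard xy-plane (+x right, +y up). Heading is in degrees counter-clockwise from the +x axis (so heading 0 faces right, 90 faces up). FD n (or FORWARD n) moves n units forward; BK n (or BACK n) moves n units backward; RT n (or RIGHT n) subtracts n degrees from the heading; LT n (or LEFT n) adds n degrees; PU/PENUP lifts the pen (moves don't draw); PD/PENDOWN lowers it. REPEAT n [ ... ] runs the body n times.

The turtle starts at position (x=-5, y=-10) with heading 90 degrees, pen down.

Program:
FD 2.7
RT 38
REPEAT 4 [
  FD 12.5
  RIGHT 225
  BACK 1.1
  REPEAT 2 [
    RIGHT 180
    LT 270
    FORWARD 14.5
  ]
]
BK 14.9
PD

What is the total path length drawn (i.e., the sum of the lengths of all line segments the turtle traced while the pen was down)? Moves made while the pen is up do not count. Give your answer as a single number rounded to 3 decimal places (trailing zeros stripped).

Answer: 188

Derivation:
Executing turtle program step by step:
Start: pos=(-5,-10), heading=90, pen down
FD 2.7: (-5,-10) -> (-5,-7.3) [heading=90, draw]
RT 38: heading 90 -> 52
REPEAT 4 [
  -- iteration 1/4 --
  FD 12.5: (-5,-7.3) -> (2.696,2.55) [heading=52, draw]
  RT 225: heading 52 -> 187
  BK 1.1: (2.696,2.55) -> (3.788,2.684) [heading=187, draw]
  REPEAT 2 [
    -- iteration 1/2 --
    RT 180: heading 187 -> 7
    LT 270: heading 7 -> 277
    FD 14.5: (3.788,2.684) -> (5.555,-11.708) [heading=277, draw]
    -- iteration 2/2 --
    RT 180: heading 277 -> 97
    LT 270: heading 97 -> 7
    FD 14.5: (5.555,-11.708) -> (19.947,-9.941) [heading=7, draw]
  ]
  -- iteration 2/4 --
  FD 12.5: (19.947,-9.941) -> (32.353,-8.417) [heading=7, draw]
  RT 225: heading 7 -> 142
  BK 1.1: (32.353,-8.417) -> (33.22,-9.094) [heading=142, draw]
  REPEAT 2 [
    -- iteration 1/2 --
    RT 180: heading 142 -> 322
    LT 270: heading 322 -> 232
    FD 14.5: (33.22,-9.094) -> (24.293,-20.521) [heading=232, draw]
    -- iteration 2/2 --
    RT 180: heading 232 -> 52
    LT 270: heading 52 -> 322
    FD 14.5: (24.293,-20.521) -> (35.719,-29.448) [heading=322, draw]
  ]
  -- iteration 3/4 --
  FD 12.5: (35.719,-29.448) -> (45.569,-37.143) [heading=322, draw]
  RT 225: heading 322 -> 97
  BK 1.1: (45.569,-37.143) -> (45.703,-38.235) [heading=97, draw]
  REPEAT 2 [
    -- iteration 1/2 --
    RT 180: heading 97 -> 277
    LT 270: heading 277 -> 187
    FD 14.5: (45.703,-38.235) -> (31.312,-40.002) [heading=187, draw]
    -- iteration 2/2 --
    RT 180: heading 187 -> 7
    LT 270: heading 7 -> 277
    FD 14.5: (31.312,-40.002) -> (33.079,-54.394) [heading=277, draw]
  ]
  -- iteration 4/4 --
  FD 12.5: (33.079,-54.394) -> (34.602,-66.801) [heading=277, draw]
  RT 225: heading 277 -> 52
  BK 1.1: (34.602,-66.801) -> (33.925,-67.668) [heading=52, draw]
  REPEAT 2 [
    -- iteration 1/2 --
    RT 180: heading 52 -> 232
    LT 270: heading 232 -> 142
    FD 14.5: (33.925,-67.668) -> (22.499,-58.741) [heading=142, draw]
    -- iteration 2/2 --
    RT 180: heading 142 -> 322
    LT 270: heading 322 -> 232
    FD 14.5: (22.499,-58.741) -> (13.572,-70.167) [heading=232, draw]
  ]
]
BK 14.9: (13.572,-70.167) -> (22.745,-58.426) [heading=232, draw]
PD: pen down
Final: pos=(22.745,-58.426), heading=232, 18 segment(s) drawn

Segment lengths:
  seg 1: (-5,-10) -> (-5,-7.3), length = 2.7
  seg 2: (-5,-7.3) -> (2.696,2.55), length = 12.5
  seg 3: (2.696,2.55) -> (3.788,2.684), length = 1.1
  seg 4: (3.788,2.684) -> (5.555,-11.708), length = 14.5
  seg 5: (5.555,-11.708) -> (19.947,-9.941), length = 14.5
  seg 6: (19.947,-9.941) -> (32.353,-8.417), length = 12.5
  seg 7: (32.353,-8.417) -> (33.22,-9.094), length = 1.1
  seg 8: (33.22,-9.094) -> (24.293,-20.521), length = 14.5
  seg 9: (24.293,-20.521) -> (35.719,-29.448), length = 14.5
  seg 10: (35.719,-29.448) -> (45.569,-37.143), length = 12.5
  seg 11: (45.569,-37.143) -> (45.703,-38.235), length = 1.1
  seg 12: (45.703,-38.235) -> (31.312,-40.002), length = 14.5
  seg 13: (31.312,-40.002) -> (33.079,-54.394), length = 14.5
  seg 14: (33.079,-54.394) -> (34.602,-66.801), length = 12.5
  seg 15: (34.602,-66.801) -> (33.925,-67.668), length = 1.1
  seg 16: (33.925,-67.668) -> (22.499,-58.741), length = 14.5
  seg 17: (22.499,-58.741) -> (13.572,-70.167), length = 14.5
  seg 18: (13.572,-70.167) -> (22.745,-58.426), length = 14.9
Total = 188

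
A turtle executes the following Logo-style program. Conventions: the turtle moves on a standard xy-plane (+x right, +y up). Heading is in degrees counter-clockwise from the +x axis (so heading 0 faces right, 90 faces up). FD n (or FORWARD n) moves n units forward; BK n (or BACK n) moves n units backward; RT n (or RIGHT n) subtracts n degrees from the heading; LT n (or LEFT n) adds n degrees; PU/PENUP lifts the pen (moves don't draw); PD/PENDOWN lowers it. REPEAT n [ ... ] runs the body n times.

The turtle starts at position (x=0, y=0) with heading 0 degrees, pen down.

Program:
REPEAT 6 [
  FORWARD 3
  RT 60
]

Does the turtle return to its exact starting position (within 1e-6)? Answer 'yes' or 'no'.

Executing turtle program step by step:
Start: pos=(0,0), heading=0, pen down
REPEAT 6 [
  -- iteration 1/6 --
  FD 3: (0,0) -> (3,0) [heading=0, draw]
  RT 60: heading 0 -> 300
  -- iteration 2/6 --
  FD 3: (3,0) -> (4.5,-2.598) [heading=300, draw]
  RT 60: heading 300 -> 240
  -- iteration 3/6 --
  FD 3: (4.5,-2.598) -> (3,-5.196) [heading=240, draw]
  RT 60: heading 240 -> 180
  -- iteration 4/6 --
  FD 3: (3,-5.196) -> (0,-5.196) [heading=180, draw]
  RT 60: heading 180 -> 120
  -- iteration 5/6 --
  FD 3: (0,-5.196) -> (-1.5,-2.598) [heading=120, draw]
  RT 60: heading 120 -> 60
  -- iteration 6/6 --
  FD 3: (-1.5,-2.598) -> (0,0) [heading=60, draw]
  RT 60: heading 60 -> 0
]
Final: pos=(0,0), heading=0, 6 segment(s) drawn

Start position: (0, 0)
Final position: (0, 0)
Distance = 0; < 1e-6 -> CLOSED

Answer: yes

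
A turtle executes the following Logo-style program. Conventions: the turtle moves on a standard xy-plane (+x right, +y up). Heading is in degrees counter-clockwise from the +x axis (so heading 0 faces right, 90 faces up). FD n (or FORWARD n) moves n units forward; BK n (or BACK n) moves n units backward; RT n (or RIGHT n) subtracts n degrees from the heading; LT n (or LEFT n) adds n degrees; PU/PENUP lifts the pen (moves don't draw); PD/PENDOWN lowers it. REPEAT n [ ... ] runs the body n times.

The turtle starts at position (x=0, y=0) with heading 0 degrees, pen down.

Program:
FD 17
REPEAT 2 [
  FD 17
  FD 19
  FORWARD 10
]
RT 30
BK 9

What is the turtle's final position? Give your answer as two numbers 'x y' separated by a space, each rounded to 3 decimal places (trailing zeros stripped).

Executing turtle program step by step:
Start: pos=(0,0), heading=0, pen down
FD 17: (0,0) -> (17,0) [heading=0, draw]
REPEAT 2 [
  -- iteration 1/2 --
  FD 17: (17,0) -> (34,0) [heading=0, draw]
  FD 19: (34,0) -> (53,0) [heading=0, draw]
  FD 10: (53,0) -> (63,0) [heading=0, draw]
  -- iteration 2/2 --
  FD 17: (63,0) -> (80,0) [heading=0, draw]
  FD 19: (80,0) -> (99,0) [heading=0, draw]
  FD 10: (99,0) -> (109,0) [heading=0, draw]
]
RT 30: heading 0 -> 330
BK 9: (109,0) -> (101.206,4.5) [heading=330, draw]
Final: pos=(101.206,4.5), heading=330, 8 segment(s) drawn

Answer: 101.206 4.5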